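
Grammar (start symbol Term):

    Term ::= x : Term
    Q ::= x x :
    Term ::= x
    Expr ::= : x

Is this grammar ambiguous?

Only Term is reachable from Term; ignoring the rest: Right-recursive list with a separator: after each atom, whether the separator follows determines the rule. One parse per string.

Unambiguous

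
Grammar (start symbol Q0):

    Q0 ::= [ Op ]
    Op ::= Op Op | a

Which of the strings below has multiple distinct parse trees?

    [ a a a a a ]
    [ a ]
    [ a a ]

[ a a a a a ]

[ a a a a a ]: 14 trees
[ a ]: 1 tree
[ a a ]: 1 tree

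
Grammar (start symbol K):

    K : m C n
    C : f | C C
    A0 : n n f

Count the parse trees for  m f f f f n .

Parse trees for m f f f f n:
  [K m [C [C f] [C [C f] [C [C f] [C f]]]] n]
  [K m [C [C f] [C [C [C f] [C f]] [C f]]] n]
  [K m [C [C [C f] [C f]] [C [C f] [C f]]] n]
  [K m [C [C [C f] [C [C f] [C f]]] [C f]] n]
  [K m [C [C [C [C f] [C f]] [C f]] [C f]] n]

5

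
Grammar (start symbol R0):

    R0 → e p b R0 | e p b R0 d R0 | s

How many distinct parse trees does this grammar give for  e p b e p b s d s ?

Parse trees for e p b e p b s d s:
  [R0 e p b [R0 e p b [R0 s] d [R0 s]]]
  [R0 e p b [R0 e p b [R0 s]] d [R0 s]]

2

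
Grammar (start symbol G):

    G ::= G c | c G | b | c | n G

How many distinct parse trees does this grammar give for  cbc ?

2

Parse trees for cbc:
  [G [G c [G b]] c]
  [G c [G [G b] c]]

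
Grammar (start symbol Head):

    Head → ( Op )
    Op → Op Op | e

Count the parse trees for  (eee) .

2

Parse trees for (eee):
  [Head ( [Op [Op e] [Op [Op e] [Op e]]] )]
  [Head ( [Op [Op [Op e] [Op e]] [Op e]] )]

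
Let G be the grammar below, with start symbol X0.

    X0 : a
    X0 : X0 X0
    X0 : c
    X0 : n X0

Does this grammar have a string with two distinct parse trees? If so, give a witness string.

Witness: a a a

Derivation 1: X0 ⇒ X0 X0 ⇒ a X0 ⇒ a X0 X0 ⇒ a a X0 ⇒ a a a
Derivation 2: X0 ⇒ X0 X0 ⇒ X0 X0 X0 ⇒ a X0 X0 ⇒ a a X0 ⇒ a a a

Two distinct leftmost derivations for the same string.

Ambiguous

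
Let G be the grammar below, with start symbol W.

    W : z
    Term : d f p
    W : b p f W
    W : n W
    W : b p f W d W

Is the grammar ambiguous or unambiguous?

Witness: b p f b p f z d z

Derivation 1: W ⇒ b p f W ⇒ b p f b p f W d W ⇒ b p f b p f z d W ⇒ b p f b p f z d z
Derivation 2: W ⇒ b p f W d W ⇒ b p f b p f W d W ⇒ b p f b p f z d W ⇒ b p f b p f z d z

Two distinct leftmost derivations for the same string.

Ambiguous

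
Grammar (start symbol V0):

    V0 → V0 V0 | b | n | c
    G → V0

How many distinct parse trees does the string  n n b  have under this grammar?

Parse trees for n n b:
  [V0 [V0 n] [V0 [V0 n] [V0 b]]]
  [V0 [V0 [V0 n] [V0 n]] [V0 b]]

2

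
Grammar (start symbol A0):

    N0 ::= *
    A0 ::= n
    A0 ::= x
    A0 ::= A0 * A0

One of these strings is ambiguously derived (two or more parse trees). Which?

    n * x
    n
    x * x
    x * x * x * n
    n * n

x * x * x * n

n * x: 1 tree
n: 1 tree
x * x: 1 tree
x * x * x * n: 5 trees
n * n: 1 tree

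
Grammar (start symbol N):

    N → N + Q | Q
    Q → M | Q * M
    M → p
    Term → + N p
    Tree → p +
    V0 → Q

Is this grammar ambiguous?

(Term, Tree, V0 are unreachable from N, so their rules don't affect L(N).) The grammar is stratified — N handles '+' (left-recursive), Q handles '*', M atoms. Each operator has a fixed associativity and precedence level, so every string has one parse.

Unambiguous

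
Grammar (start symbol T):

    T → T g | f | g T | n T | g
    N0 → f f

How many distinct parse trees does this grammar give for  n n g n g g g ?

22

Parse trees for n n g n g g g (showing first 6 of 22):
  [T [T [T n [T n [T g [T n [T g]]]]] g] g]
  [T [T n [T [T n [T g [T n [T g]]]] g]] g]
  [T [T n [T n [T [T g [T n [T g]]] g]]] g]
  [T [T n [T n [T g [T [T n [T g]] g]]]] g]
  [T [T n [T n [T g [T n [T [T g] g]]]]] g]
  [T [T n [T n [T g [T n [T g [T g]]]]]] g]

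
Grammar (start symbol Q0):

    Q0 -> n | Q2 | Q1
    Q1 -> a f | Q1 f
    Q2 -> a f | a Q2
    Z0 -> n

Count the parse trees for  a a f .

1

Parse trees for a a f:
  [Q0 [Q2 a [Q2 a f]]]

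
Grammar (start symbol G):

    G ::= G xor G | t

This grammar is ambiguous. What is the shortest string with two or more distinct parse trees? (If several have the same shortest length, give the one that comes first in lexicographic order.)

t xor t xor t

length 1: no string has ≥2 trees
length 3: no string has ≥2 trees
length 5: t xor t xor t has 2 parse trees

Two derivations of t xor t xor t:
  G ⇒ G xor G ⇒ G xor G xor G ⇒ t xor G xor G ⇒ t xor t xor G ⇒ t xor t xor t
  G ⇒ G xor G ⇒ t xor G ⇒ t xor G xor G ⇒ t xor t xor G ⇒ t xor t xor t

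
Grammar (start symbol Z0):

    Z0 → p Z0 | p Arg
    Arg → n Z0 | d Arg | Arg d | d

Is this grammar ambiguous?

Ambiguous

Witness: p d d

Derivation 1: Z0 ⇒ p Arg ⇒ p d Arg ⇒ p d d
Derivation 2: Z0 ⇒ p Arg ⇒ p Arg d ⇒ p d d

Two distinct leftmost derivations for the same string.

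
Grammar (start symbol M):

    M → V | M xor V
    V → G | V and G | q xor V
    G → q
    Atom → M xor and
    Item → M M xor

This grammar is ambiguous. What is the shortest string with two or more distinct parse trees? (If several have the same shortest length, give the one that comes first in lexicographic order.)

length 1: no string has ≥2 trees
length 3: q xor q has 2 parse trees

Two derivations of q xor q:
  M ⇒ V ⇒ q xor V ⇒ q xor G ⇒ q xor q
  M ⇒ M xor V ⇒ V xor V ⇒ G xor V ⇒ q xor V ⇒ q xor G ⇒ q xor q

q xor q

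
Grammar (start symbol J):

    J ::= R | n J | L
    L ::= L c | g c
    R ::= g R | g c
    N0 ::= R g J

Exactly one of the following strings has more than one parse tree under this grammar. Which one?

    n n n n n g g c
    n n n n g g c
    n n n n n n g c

n n n n n n g c

n n n n n g g c: 1 tree
n n n n g g c: 1 tree
n n n n n n g c: 2 trees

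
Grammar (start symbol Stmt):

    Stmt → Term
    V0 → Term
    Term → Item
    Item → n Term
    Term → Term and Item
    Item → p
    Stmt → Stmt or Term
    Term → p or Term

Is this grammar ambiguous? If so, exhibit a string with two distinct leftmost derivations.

Ambiguous

Witness: p or p

Derivation 1: Stmt ⇒ Term ⇒ p or Term ⇒ p or Item ⇒ p or p
Derivation 2: Stmt ⇒ Stmt or Term ⇒ Term or Term ⇒ Item or Term ⇒ p or Term ⇒ p or Item ⇒ p or p

Two distinct leftmost derivations for the same string.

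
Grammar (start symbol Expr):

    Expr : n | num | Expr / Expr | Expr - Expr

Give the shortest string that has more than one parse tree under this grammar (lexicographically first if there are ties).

length 1: no string has ≥2 trees
length 3: no string has ≥2 trees
length 5: n - n - n has 2 parse trees

Two derivations of n - n - n:
  Expr ⇒ Expr - Expr ⇒ n - Expr ⇒ n - Expr - Expr ⇒ n - n - Expr ⇒ n - n - n
  Expr ⇒ Expr - Expr ⇒ Expr - Expr - Expr ⇒ n - Expr - Expr ⇒ n - n - Expr ⇒ n - n - n

n - n - n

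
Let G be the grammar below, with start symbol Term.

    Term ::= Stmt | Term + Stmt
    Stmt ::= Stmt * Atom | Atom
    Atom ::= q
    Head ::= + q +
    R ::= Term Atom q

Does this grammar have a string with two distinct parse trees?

(Head, R are unreachable from Term, so their rules don't affect L(Term).) This is a standard precedence ladder (Term over Stmt over Atom), with each level left-recursive on its own operator ('+' at Term, '*' at Stmt). That structure is LR(1), hence unambiguous.

Unambiguous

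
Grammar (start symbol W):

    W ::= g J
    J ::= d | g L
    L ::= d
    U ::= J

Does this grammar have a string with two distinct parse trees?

Unambiguous

Only W, J, L are reachable from W; ignoring the rest: Each reachable nonterminal has at most one production per leading terminal, and all productions are right-linear; the derivation is determined token-by-token.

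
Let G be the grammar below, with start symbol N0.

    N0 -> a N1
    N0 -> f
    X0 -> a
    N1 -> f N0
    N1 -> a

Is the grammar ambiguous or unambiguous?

Unambiguous

(X0 is unreachable from N0, so its rules don't affect L(N0).) Restricted to the reachable nonterminals, every rule has the form A → t or A → t B, and no two rules for the same A share a first terminal. The grammar encodes a DFA — one run per string.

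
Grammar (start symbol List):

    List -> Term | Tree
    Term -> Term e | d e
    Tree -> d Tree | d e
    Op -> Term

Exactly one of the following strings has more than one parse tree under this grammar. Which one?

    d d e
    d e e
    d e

d e

d d e: 1 tree
d e e: 1 tree
d e: 2 trees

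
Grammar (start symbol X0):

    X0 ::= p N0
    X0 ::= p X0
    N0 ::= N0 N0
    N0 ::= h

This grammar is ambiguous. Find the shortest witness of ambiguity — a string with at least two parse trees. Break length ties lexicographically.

p h h h

length 2: no string has ≥2 trees
length 3: no string has ≥2 trees
length 4: p h h h has 2 parse trees

Two derivations of p h h h:
  X0 ⇒ p N0 ⇒ p N0 N0 ⇒ p N0 N0 N0 ⇒ p h N0 N0 ⇒ p h h N0 ⇒ p h h h
  X0 ⇒ p N0 ⇒ p N0 N0 ⇒ p h N0 ⇒ p h N0 N0 ⇒ p h h N0 ⇒ p h h h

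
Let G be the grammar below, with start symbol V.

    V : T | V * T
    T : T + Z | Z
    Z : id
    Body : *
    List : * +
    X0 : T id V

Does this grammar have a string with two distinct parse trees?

(Body, List, X0 are unreachable from V, so their rules don't affect L(V).) The grammar is stratified — V handles '*' (left-recursive), T handles '+', Z atoms. Each operator has a fixed associativity and precedence level, so every string has one parse.

Unambiguous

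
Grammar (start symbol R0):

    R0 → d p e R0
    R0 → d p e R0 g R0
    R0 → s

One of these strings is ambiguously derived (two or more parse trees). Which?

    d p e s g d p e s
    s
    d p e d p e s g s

d p e s g d p e s: 1 tree
s: 1 tree
d p e d p e s g s: 2 trees

d p e d p e s g s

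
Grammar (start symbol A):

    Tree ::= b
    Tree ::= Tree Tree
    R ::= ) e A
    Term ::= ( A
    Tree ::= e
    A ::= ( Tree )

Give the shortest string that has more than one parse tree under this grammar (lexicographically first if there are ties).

length 3: no string has ≥2 trees
length 4: no string has ≥2 trees
length 5: ( b b b ) has 2 parse trees

Two derivations of ( b b b ):
  A ⇒ ( Tree ) ⇒ ( Tree Tree ) ⇒ ( b Tree ) ⇒ ( b Tree Tree ) ⇒ ( b b Tree ) ⇒ ( b b b )
  A ⇒ ( Tree ) ⇒ ( Tree Tree ) ⇒ ( Tree Tree Tree ) ⇒ ( b Tree Tree ) ⇒ ( b b Tree ) ⇒ ( b b b )

( b b b )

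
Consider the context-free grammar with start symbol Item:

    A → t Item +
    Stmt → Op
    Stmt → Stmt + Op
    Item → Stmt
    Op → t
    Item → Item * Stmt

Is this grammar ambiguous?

Unambiguous

(A is unreachable from Item, so its rules don't affect L(Item).) Item → Item * Stmt | Stmt  ;  Stmt → Stmt + Op | Op  — a left-associative chain with Op at the bottom. Each string factors uniquely by precedence.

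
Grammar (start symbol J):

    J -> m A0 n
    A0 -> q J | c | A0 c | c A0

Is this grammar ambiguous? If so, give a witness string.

Ambiguous

Witness: m c c n

Derivation 1: J ⇒ m A0 n ⇒ m A0 c n ⇒ m c c n
Derivation 2: J ⇒ m A0 n ⇒ m c A0 n ⇒ m c c n

Two distinct leftmost derivations for the same string.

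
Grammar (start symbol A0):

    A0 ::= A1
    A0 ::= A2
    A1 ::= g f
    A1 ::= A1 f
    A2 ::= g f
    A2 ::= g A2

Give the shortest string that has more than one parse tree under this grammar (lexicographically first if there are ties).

g f

length 2: g f has 2 parse trees

Two derivations of g f:
  A0 ⇒ A1 ⇒ g f
  A0 ⇒ A2 ⇒ g f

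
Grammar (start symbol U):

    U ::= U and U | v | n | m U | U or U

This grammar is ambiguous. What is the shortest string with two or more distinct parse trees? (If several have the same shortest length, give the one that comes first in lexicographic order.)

length 1: no string has ≥2 trees
length 2: no string has ≥2 trees
length 3: no string has ≥2 trees
length 4: m n and n has 2 parse trees

Two derivations of m n and n:
  U ⇒ U and U ⇒ m U and U ⇒ m n and U ⇒ m n and n
  U ⇒ m U ⇒ m U and U ⇒ m n and U ⇒ m n and n

m n and n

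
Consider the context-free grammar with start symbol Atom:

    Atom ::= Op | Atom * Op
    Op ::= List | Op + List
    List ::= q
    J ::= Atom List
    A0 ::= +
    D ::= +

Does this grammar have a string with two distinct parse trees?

Unambiguous

(J, A0, D are unreachable from Atom, so their rules don't affect L(Atom).) This is a standard precedence ladder (Atom over Op over List), with each level left-recursive on its own operator ('*' at Atom, '+' at Op). That structure is LR(1), hence unambiguous.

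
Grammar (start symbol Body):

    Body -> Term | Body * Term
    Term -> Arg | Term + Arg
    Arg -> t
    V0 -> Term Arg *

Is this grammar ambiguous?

Unambiguous

Only Body, Term, Arg are reachable from Body; ignoring the rest: This is a standard precedence ladder (Body over Term over Arg), with each level left-recursive on its own operator ('*' at Body, '+' at Term). That structure is LR(1), hence unambiguous.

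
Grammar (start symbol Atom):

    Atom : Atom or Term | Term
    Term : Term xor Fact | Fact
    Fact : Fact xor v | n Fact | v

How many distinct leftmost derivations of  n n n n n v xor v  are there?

7

Parse trees for n n n n n v xor v:
  [Atom [Term [Term [Fact n [Fact n [Fact n [Fact n [Fact n [Fact v]]]]]]] xor [Fact v]]]
  [Atom [Term [Fact [Fact n [Fact n [Fact n [Fact n [Fact n [Fact v]]]]]] xor v]]]
  [Atom [Term [Fact n [Fact [Fact n [Fact n [Fact n [Fact n [Fact v]]]]] xor v]]]]
  [Atom [Term [Fact n [Fact n [Fact [Fact n [Fact n [Fact n [Fact v]]]] xor v]]]]]
  [Atom [Term [Fact n [Fact n [Fact n [Fact [Fact n [Fact n [Fact v]]] xor v]]]]]]
  [Atom [Term [Fact n [Fact n [Fact n [Fact n [Fact [Fact n [Fact v]] xor v]]]]]]]
  [Atom [Term [Fact n [Fact n [Fact n [Fact n [Fact n [Fact [Fact v] xor v]]]]]]]]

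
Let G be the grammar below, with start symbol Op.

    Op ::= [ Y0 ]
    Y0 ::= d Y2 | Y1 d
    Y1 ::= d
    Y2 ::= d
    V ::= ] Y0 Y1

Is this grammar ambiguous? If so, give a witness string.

Ambiguous

Witness: [ d d ]

Derivation 1: Op ⇒ [ Y0 ] ⇒ [ d Y2 ] ⇒ [ d d ]
Derivation 2: Op ⇒ [ Y0 ] ⇒ [ Y1 d ] ⇒ [ d d ]

Two distinct leftmost derivations for the same string.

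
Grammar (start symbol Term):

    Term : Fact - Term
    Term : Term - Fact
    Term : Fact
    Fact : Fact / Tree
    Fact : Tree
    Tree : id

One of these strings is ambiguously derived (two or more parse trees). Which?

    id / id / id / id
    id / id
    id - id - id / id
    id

id - id - id / id

id / id / id / id: 1 tree
id / id: 1 tree
id - id - id / id: 4 trees
id: 1 tree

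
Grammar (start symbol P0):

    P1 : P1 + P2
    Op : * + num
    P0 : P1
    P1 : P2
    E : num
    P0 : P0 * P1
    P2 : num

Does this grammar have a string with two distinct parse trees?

Unambiguous

(Op, E are unreachable from P0, so their rules don't affect L(P0).) The grammar is stratified — P0 handles '*' (left-recursive), P1 handles '+', P2 atoms. Each operator has a fixed associativity and precedence level, so every string has one parse.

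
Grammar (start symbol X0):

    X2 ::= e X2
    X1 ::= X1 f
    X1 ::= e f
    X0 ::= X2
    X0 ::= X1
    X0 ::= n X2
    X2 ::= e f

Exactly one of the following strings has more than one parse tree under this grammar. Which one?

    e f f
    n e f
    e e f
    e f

e f

e f f: 1 tree
n e f: 1 tree
e e f: 1 tree
e f: 2 trees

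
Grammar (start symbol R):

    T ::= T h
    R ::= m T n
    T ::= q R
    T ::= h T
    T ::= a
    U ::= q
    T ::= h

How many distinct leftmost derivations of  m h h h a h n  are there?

Parse trees for m h h h a h n:
  [R m [T [T h [T h [T h [T a]]]] h] n]
  [R m [T h [T [T h [T h [T a]]] h]] n]
  [R m [T h [T h [T [T h [T a]] h]]] n]
  [R m [T h [T h [T h [T [T a] h]]]] n]

4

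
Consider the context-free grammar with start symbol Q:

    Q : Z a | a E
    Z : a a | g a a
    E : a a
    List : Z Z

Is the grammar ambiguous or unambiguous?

Witness: a a a

Derivation 1: Q ⇒ Z a ⇒ a a a
Derivation 2: Q ⇒ a E ⇒ a a a

Two distinct leftmost derivations for the same string.

Ambiguous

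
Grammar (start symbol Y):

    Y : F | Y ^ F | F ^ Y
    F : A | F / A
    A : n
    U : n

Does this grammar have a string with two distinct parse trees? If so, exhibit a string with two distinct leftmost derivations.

Ambiguous

Witness: n ^ n

Derivation 1: Y ⇒ Y ^ F ⇒ F ^ F ⇒ A ^ F ⇒ n ^ F ⇒ n ^ A ⇒ n ^ n
Derivation 2: Y ⇒ F ^ Y ⇒ A ^ Y ⇒ n ^ Y ⇒ n ^ F ⇒ n ^ A ⇒ n ^ n

Two distinct leftmost derivations for the same string.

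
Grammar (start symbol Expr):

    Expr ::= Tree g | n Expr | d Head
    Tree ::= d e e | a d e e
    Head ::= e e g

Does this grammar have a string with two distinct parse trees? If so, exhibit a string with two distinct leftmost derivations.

Witness: d e e g

Derivation 1: Expr ⇒ Tree g ⇒ d e e g
Derivation 2: Expr ⇒ d Head ⇒ d e e g

Two distinct leftmost derivations for the same string.

Ambiguous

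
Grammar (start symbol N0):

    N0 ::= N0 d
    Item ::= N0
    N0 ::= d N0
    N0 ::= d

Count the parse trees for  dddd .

8

Parse trees for dddd:
  [N0 [N0 [N0 [N0 d] d] d] d]
  [N0 [N0 [N0 d [N0 d]] d] d]
  [N0 [N0 d [N0 [N0 d] d]] d]
  [N0 [N0 d [N0 d [N0 d]]] d]
  [N0 d [N0 [N0 [N0 d] d] d]]
  [N0 d [N0 [N0 d [N0 d]] d]]
  [N0 d [N0 d [N0 [N0 d] d]]]
  [N0 d [N0 d [N0 d [N0 d]]]]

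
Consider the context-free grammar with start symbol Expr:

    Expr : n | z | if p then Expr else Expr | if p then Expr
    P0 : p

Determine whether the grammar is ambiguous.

Witness: if p then if p then n else n

Derivation 1: Expr ⇒ if p then Expr else Expr ⇒ if p then if p then Expr else Expr ⇒ if p then if p then n else Expr ⇒ if p then if p then n else n
Derivation 2: Expr ⇒ if p then Expr ⇒ if p then if p then Expr else Expr ⇒ if p then if p then n else Expr ⇒ if p then if p then n else n

Two distinct leftmost derivations for the same string.

Ambiguous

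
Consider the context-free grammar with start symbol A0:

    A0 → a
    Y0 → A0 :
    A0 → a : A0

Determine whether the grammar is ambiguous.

(Y0 is unreachable from A0, so its rules don't affect L(A0).) The reachable grammar is A → atom sep A | atom. Each atom is followed by either the separator (recurse) or end-of-string (stop) — no choice point.

Unambiguous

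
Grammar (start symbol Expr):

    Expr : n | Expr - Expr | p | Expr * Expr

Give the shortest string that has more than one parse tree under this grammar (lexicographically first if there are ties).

n * n * n

length 1: no string has ≥2 trees
length 3: no string has ≥2 trees
length 5: n * n * n has 2 parse trees

Two derivations of n * n * n:
  Expr ⇒ Expr * Expr ⇒ n * Expr ⇒ n * Expr * Expr ⇒ n * n * Expr ⇒ n * n * n
  Expr ⇒ Expr * Expr ⇒ Expr * Expr * Expr ⇒ n * Expr * Expr ⇒ n * n * Expr ⇒ n * n * n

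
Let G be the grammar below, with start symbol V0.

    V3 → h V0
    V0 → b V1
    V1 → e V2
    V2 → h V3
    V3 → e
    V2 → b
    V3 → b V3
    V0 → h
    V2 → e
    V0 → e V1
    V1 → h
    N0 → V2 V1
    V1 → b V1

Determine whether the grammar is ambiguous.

(N0 is unreachable from V0, so its rules don't affect L(V0).) The reachable rules are right-linear with at most one rule per (nonterminal, next-terminal) pair. Each input token forces the next rule, so parsing is deterministic.

Unambiguous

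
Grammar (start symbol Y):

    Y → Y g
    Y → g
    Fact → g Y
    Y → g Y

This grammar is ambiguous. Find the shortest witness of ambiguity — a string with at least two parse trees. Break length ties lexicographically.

length 1: no string has ≥2 trees
length 2: g g has 2 parse trees

Two derivations of g g:
  Y ⇒ Y g ⇒ g g
  Y ⇒ g Y ⇒ g g

g g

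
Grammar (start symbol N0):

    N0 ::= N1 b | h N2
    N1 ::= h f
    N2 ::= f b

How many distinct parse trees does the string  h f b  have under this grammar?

2

Parse trees for h f b:
  [N0 [N1 h f] b]
  [N0 h [N2 f b]]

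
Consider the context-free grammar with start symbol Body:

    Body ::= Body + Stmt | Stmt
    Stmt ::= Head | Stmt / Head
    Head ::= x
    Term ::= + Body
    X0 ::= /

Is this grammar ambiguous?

Unambiguous

Only Body, Stmt, Head are reachable from Body; ignoring the rest: This is a standard precedence ladder (Body over Stmt over Head), with each level left-recursive on its own operator ('+' at Body, '/' at Stmt). That structure is LR(1), hence unambiguous.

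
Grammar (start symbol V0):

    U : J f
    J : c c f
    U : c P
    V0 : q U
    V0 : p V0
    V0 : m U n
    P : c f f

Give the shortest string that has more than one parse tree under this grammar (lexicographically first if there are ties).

length 5: q c c f f has 2 parse trees

Two derivations of q c c f f:
  V0 ⇒ q U ⇒ q J f ⇒ q c c f f
  V0 ⇒ q U ⇒ q c P ⇒ q c c f f

q c c f f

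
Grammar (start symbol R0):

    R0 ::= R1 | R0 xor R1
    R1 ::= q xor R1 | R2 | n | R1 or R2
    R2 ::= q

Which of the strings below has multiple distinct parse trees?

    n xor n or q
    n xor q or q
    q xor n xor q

q xor n xor q

n xor n or q: 1 tree
n xor q or q: 1 tree
q xor n xor q: 2 trees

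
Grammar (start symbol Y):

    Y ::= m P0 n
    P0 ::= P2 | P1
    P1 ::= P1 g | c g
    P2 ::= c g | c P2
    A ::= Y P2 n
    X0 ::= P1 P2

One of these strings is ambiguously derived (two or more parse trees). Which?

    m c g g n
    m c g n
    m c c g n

m c g g n: 1 tree
m c g n: 2 trees
m c c g n: 1 tree

m c g n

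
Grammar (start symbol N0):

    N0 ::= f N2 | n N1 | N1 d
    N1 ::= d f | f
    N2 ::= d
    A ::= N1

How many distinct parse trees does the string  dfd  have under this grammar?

Parse trees for dfd:
  [N0 [N1 d f] d]

1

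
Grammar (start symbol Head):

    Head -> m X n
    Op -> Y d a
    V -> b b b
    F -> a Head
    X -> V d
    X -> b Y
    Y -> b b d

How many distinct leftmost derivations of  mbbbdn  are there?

2

Parse trees for mbbbdn:
  [Head m [X [V b b b] d] n]
  [Head m [X b [Y b b d]] n]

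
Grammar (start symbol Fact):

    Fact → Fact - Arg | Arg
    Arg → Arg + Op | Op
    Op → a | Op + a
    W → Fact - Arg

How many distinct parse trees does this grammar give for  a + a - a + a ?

4

Parse trees for a + a - a + a:
  [Fact [Fact [Arg [Arg [Op a]] + [Op a]]] - [Arg [Arg [Op a]] + [Op a]]]
  [Fact [Fact [Arg [Arg [Op a]] + [Op a]]] - [Arg [Op [Op a] + a]]]
  [Fact [Fact [Arg [Op [Op a] + a]]] - [Arg [Arg [Op a]] + [Op a]]]
  [Fact [Fact [Arg [Op [Op a] + a]]] - [Arg [Op [Op a] + a]]]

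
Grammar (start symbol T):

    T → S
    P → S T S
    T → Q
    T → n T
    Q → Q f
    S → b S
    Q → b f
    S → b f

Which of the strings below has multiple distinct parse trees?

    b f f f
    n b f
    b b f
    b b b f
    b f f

b f f f: 1 tree
n b f: 2 trees
b b f: 1 tree
b b b f: 1 tree
b f f: 1 tree

n b f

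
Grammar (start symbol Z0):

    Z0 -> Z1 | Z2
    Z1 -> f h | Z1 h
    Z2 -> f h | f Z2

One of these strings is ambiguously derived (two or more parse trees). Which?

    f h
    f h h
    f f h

f h

f h: 2 trees
f h h: 1 tree
f f h: 1 tree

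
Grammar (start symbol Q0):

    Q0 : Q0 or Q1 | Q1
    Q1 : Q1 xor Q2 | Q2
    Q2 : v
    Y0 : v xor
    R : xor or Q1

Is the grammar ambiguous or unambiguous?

Unambiguous

(Y0, R are unreachable from Q0, so their rules don't affect L(Q0).) The grammar is stratified — Q0 handles 'or' (left-recursive), Q1 handles 'xor', Q2 atoms. Each operator has a fixed associativity and precedence level, so every string has one parse.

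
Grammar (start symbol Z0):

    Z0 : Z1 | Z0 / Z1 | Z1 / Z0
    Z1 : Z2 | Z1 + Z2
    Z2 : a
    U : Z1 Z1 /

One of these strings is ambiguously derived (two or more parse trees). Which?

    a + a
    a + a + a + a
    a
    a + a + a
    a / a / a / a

a + a: 1 tree
a + a + a + a: 1 tree
a: 1 tree
a + a + a: 1 tree
a / a / a / a: 8 trees

a / a / a / a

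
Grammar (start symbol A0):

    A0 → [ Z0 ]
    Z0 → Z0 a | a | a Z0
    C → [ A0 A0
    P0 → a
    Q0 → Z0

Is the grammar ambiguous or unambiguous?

Ambiguous

Witness: [ a a ]

Derivation 1: A0 ⇒ [ Z0 ] ⇒ [ Z0 a ] ⇒ [ a a ]
Derivation 2: A0 ⇒ [ Z0 ] ⇒ [ a Z0 ] ⇒ [ a a ]

Two distinct leftmost derivations for the same string.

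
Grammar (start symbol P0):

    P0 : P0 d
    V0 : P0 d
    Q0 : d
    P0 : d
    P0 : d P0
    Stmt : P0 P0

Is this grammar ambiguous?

Witness: d d

Derivation 1: P0 ⇒ P0 d ⇒ d d
Derivation 2: P0 ⇒ d P0 ⇒ d d

Two distinct leftmost derivations for the same string.

Ambiguous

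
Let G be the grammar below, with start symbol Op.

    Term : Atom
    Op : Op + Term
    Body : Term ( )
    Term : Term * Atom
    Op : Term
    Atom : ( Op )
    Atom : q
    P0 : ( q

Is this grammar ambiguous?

Unambiguous

Only Op, Term, Atom are reachable from Op; ignoring the rest: The grammar is stratified — Op handles '+' (left-recursive), Term handles '*', Atom atoms. Each operator has a fixed associativity and precedence level, so every string has one parse.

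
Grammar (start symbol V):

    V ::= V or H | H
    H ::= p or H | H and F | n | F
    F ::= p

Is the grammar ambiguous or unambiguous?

Ambiguous

Witness: p or n

Derivation 1: V ⇒ V or H ⇒ H or H ⇒ F or H ⇒ p or H ⇒ p or n
Derivation 2: V ⇒ H ⇒ p or H ⇒ p or n

Two distinct leftmost derivations for the same string.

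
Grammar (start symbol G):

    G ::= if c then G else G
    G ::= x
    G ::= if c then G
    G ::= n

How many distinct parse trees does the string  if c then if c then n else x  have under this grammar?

Parse trees for if c then if c then n else x:
  [G if c then [G if c then [G n]] else [G x]]
  [G if c then [G if c then [G n] else [G x]]]

2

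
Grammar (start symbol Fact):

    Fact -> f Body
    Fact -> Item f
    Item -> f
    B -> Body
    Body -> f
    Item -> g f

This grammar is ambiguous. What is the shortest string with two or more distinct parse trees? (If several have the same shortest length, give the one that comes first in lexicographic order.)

f f

length 2: f f has 2 parse trees

Two derivations of f f:
  Fact ⇒ f Body ⇒ f f
  Fact ⇒ Item f ⇒ f f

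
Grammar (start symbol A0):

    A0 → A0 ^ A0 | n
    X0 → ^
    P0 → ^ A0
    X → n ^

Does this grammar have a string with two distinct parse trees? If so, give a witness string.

Ambiguous

Witness: n ^ n ^ n

Derivation 1: A0 ⇒ A0 ^ A0 ⇒ A0 ^ A0 ^ A0 ⇒ n ^ A0 ^ A0 ⇒ n ^ n ^ A0 ⇒ n ^ n ^ n
Derivation 2: A0 ⇒ A0 ^ A0 ⇒ n ^ A0 ⇒ n ^ A0 ^ A0 ⇒ n ^ n ^ A0 ⇒ n ^ n ^ n

Two distinct leftmost derivations for the same string.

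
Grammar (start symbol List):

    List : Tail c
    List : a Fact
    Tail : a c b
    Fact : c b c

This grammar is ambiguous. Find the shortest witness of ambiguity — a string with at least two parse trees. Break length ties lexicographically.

a c b c

length 4: a c b c has 2 parse trees

Two derivations of a c b c:
  List ⇒ Tail c ⇒ a c b c
  List ⇒ a Fact ⇒ a c b c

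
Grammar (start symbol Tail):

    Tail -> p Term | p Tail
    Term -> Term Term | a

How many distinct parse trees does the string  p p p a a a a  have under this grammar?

Parse trees for p p p a a a a:
  [Tail p [Tail p [Tail p [Term [Term a] [Term [Term a] [Term [Term a] [Term a]]]]]]]
  [Tail p [Tail p [Tail p [Term [Term a] [Term [Term [Term a] [Term a]] [Term a]]]]]]
  [Tail p [Tail p [Tail p [Term [Term [Term a] [Term a]] [Term [Term a] [Term a]]]]]]
  [Tail p [Tail p [Tail p [Term [Term [Term a] [Term [Term a] [Term a]]] [Term a]]]]]
  [Tail p [Tail p [Tail p [Term [Term [Term [Term a] [Term a]] [Term a]] [Term a]]]]]

5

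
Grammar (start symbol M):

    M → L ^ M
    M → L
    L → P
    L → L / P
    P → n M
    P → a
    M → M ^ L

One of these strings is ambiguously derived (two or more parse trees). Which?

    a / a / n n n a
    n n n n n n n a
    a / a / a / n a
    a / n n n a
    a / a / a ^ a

a / a / n n n a: 1 tree
n n n n n n n a: 1 tree
a / a / a / n a: 1 tree
a / n n n a: 1 tree
a / a / a ^ a: 2 trees

a / a / a ^ a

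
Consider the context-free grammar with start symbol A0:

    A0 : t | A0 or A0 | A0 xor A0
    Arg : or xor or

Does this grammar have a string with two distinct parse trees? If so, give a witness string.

Witness: t or t or t

Derivation 1: A0 ⇒ A0 or A0 ⇒ t or A0 ⇒ t or A0 or A0 ⇒ t or t or A0 ⇒ t or t or t
Derivation 2: A0 ⇒ A0 or A0 ⇒ A0 or A0 or A0 ⇒ t or A0 or A0 ⇒ t or t or A0 ⇒ t or t or t

Two distinct leftmost derivations for the same string.

Ambiguous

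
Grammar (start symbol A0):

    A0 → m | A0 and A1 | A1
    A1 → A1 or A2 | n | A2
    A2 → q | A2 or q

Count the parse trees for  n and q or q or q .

Parse trees for n and q or q or q:
  [A0 [A0 [A1 n]] and [A1 [A1 [A2 q]] or [A2 [A2 q] or q]]]
  [A0 [A0 [A1 n]] and [A1 [A1 [A1 [A2 q]] or [A2 q]] or [A2 q]]]
  [A0 [A0 [A1 n]] and [A1 [A1 [A2 [A2 q] or q]] or [A2 q]]]
  [A0 [A0 [A1 n]] and [A1 [A2 [A2 [A2 q] or q] or q]]]

4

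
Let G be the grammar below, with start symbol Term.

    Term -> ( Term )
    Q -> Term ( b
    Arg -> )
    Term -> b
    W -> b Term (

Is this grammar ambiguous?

(Q, Arg, W are unreachable from Term, so their rules don't affect L(Term).) L(Term) is { openⁿ atom closeⁿ : n ≥ 0 }. The bracket depth fixes n, and the derivation is forced at every step.

Unambiguous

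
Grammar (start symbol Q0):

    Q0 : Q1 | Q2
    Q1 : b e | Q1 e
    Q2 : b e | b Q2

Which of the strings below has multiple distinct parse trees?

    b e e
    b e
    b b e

b e e: 1 tree
b e: 2 trees
b b e: 1 tree

b e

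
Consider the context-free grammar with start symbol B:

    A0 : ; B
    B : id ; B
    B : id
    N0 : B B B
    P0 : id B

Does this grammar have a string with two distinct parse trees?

Unambiguous

(A0, N0, P0 are unreachable from B, so their rules don't affect L(B).) Right-recursive list with a separator: after each atom, whether the separator follows determines the rule. One parse per string.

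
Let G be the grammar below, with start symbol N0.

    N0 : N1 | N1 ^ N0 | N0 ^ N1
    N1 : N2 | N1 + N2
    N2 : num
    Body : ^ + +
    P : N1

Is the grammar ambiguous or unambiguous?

Witness: num ^ num

Derivation 1: N0 ⇒ N1 ^ N0 ⇒ N2 ^ N0 ⇒ num ^ N0 ⇒ num ^ N1 ⇒ num ^ N2 ⇒ num ^ num
Derivation 2: N0 ⇒ N0 ^ N1 ⇒ N1 ^ N1 ⇒ N2 ^ N1 ⇒ num ^ N1 ⇒ num ^ N2 ⇒ num ^ num

Two distinct leftmost derivations for the same string.

Ambiguous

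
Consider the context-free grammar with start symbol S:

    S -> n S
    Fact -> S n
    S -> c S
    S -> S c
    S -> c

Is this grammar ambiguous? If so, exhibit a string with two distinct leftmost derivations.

Ambiguous

Witness: c c

Derivation 1: S ⇒ c S ⇒ c c
Derivation 2: S ⇒ S c ⇒ c c

Two distinct leftmost derivations for the same string.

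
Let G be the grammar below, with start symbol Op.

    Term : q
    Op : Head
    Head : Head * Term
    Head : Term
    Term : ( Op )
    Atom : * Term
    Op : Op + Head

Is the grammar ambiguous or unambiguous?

(Atom is unreachable from Op, so its rules don't affect L(Op).) Op → Op + Head | Head  ;  Head → Head * Term | Term  — a left-associative chain with Term at the bottom. Each string factors uniquely by precedence.

Unambiguous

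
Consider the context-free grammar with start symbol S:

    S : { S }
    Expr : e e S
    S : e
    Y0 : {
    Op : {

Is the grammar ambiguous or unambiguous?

Only S is reachable from S; ignoring the rest: Each string is a nest of matched brackets around a single atom. An opening bracket forces the recursive rule; an atom forces the base rule.

Unambiguous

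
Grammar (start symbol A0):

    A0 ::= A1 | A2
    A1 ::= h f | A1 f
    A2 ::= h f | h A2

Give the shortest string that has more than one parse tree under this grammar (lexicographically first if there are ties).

length 2: h f has 2 parse trees

Two derivations of h f:
  A0 ⇒ A1 ⇒ h f
  A0 ⇒ A2 ⇒ h f

h f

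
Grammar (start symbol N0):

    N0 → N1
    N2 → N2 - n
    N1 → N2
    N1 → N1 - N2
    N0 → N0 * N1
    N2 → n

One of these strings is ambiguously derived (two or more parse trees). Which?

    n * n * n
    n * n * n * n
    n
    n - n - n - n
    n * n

n * n * n: 1 tree
n * n * n * n: 1 tree
n: 1 tree
n - n - n - n: 8 trees
n * n: 1 tree

n - n - n - n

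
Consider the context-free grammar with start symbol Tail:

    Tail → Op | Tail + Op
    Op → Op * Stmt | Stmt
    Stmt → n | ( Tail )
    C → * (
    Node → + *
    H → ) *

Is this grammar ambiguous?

(C, Node, H are unreachable from Tail, so their rules don't affect L(Tail).) This is a standard precedence ladder (Tail over Op over Stmt), with each level left-recursive on its own operator ('+' at Tail, '*' at Op). That structure is LR(1), hence unambiguous.

Unambiguous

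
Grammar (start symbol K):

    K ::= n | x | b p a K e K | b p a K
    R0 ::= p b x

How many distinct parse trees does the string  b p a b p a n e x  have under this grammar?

2

Parse trees for b p a b p a n e x:
  [K b p a [K b p a [K n]] e [K x]]
  [K b p a [K b p a [K n] e [K x]]]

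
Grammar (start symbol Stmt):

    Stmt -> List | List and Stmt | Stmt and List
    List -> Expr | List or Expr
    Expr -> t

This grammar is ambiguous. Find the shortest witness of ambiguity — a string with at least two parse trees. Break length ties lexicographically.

length 1: no string has ≥2 trees
length 3: t and t has 2 parse trees

Two derivations of t and t:
  Stmt ⇒ List and Stmt ⇒ Expr and Stmt ⇒ t and Stmt ⇒ t and List ⇒ t and Expr ⇒ t and t
  Stmt ⇒ Stmt and List ⇒ List and List ⇒ Expr and List ⇒ t and List ⇒ t and Expr ⇒ t and t

t and t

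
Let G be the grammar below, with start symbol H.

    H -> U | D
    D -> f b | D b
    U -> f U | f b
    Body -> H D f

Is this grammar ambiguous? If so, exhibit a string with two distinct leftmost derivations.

Ambiguous

Witness: f b

Derivation 1: H ⇒ U ⇒ f b
Derivation 2: H ⇒ D ⇒ f b

Two distinct leftmost derivations for the same string.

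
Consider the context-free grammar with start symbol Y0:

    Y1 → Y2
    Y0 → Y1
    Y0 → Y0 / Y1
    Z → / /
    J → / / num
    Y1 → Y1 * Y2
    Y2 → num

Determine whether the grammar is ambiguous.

Unambiguous

Only Y0, Y1, Y2 are reachable from Y0; ignoring the rest: The grammar is stratified — Y0 handles '/' (left-recursive), Y1 handles '*', Y2 atoms. Each operator has a fixed associativity and precedence level, so every string has one parse.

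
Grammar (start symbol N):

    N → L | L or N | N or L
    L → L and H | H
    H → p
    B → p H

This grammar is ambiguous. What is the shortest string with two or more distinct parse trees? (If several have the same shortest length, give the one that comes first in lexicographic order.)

p or p

length 1: no string has ≥2 trees
length 3: p or p has 2 parse trees

Two derivations of p or p:
  N ⇒ L or N ⇒ H or N ⇒ p or N ⇒ p or L ⇒ p or H ⇒ p or p
  N ⇒ N or L ⇒ L or L ⇒ H or L ⇒ p or L ⇒ p or H ⇒ p or p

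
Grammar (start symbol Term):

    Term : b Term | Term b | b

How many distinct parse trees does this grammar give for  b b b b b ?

16

Parse trees for b b b b b (showing first 6 of 16):
  [Term b [Term b [Term b [Term b [Term b]]]]]
  [Term b [Term b [Term b [Term [Term b] b]]]]
  [Term b [Term b [Term [Term b [Term b]] b]]]
  [Term b [Term b [Term [Term [Term b] b] b]]]
  [Term b [Term [Term b [Term b [Term b]]] b]]
  [Term b [Term [Term b [Term [Term b] b]] b]]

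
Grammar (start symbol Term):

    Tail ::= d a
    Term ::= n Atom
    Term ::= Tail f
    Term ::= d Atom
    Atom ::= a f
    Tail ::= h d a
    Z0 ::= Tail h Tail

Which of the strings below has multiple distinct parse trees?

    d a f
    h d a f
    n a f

d a f: 2 trees
h d a f: 1 tree
n a f: 1 tree

d a f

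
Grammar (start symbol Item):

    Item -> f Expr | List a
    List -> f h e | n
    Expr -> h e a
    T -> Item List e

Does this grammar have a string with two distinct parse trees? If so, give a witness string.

Ambiguous

Witness: f h e a

Derivation 1: Item ⇒ f Expr ⇒ f h e a
Derivation 2: Item ⇒ List a ⇒ f h e a

Two distinct leftmost derivations for the same string.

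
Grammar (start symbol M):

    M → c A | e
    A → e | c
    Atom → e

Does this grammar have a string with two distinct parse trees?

Only M, A are reachable from M; ignoring the rest: The reachable rules are right-linear with at most one rule per (nonterminal, next-terminal) pair. Each input token forces the next rule, so parsing is deterministic.

Unambiguous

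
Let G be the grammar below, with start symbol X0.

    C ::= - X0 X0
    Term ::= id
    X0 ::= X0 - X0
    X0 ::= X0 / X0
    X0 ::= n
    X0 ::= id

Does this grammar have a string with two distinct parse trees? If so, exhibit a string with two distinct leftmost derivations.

Ambiguous

Witness: id - id - id

Derivation 1: X0 ⇒ X0 - X0 ⇒ X0 - X0 - X0 ⇒ id - X0 - X0 ⇒ id - id - X0 ⇒ id - id - id
Derivation 2: X0 ⇒ X0 - X0 ⇒ id - X0 ⇒ id - X0 - X0 ⇒ id - id - X0 ⇒ id - id - id

Two distinct leftmost derivations for the same string.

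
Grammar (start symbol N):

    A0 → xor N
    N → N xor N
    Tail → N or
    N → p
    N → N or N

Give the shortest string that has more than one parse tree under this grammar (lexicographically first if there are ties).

length 1: no string has ≥2 trees
length 3: no string has ≥2 trees
length 5: p or p or p has 2 parse trees

Two derivations of p or p or p:
  N ⇒ N or N ⇒ p or N ⇒ p or N or N ⇒ p or p or N ⇒ p or p or p
  N ⇒ N or N ⇒ N or N or N ⇒ p or N or N ⇒ p or p or N ⇒ p or p or p

p or p or p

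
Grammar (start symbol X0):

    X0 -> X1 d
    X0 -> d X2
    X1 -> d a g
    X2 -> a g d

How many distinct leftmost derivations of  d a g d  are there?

2

Parse trees for d a g d:
  [X0 [X1 d a g] d]
  [X0 d [X2 a g d]]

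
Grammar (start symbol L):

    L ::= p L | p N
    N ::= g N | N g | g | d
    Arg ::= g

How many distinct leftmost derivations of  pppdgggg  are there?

1

Parse trees for pppdgggg:
  [L p [L p [L p [N [N [N [N [N d] g] g] g] g]]]]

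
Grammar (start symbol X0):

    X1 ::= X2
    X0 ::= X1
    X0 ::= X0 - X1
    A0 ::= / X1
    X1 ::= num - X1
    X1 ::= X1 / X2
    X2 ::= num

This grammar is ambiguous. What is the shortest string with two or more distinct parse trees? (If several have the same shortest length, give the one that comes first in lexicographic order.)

num - num

length 1: no string has ≥2 trees
length 3: num - num has 2 parse trees

Two derivations of num - num:
  X0 ⇒ X1 ⇒ num - X1 ⇒ num - X2 ⇒ num - num
  X0 ⇒ X0 - X1 ⇒ X1 - X1 ⇒ X2 - X1 ⇒ num - X1 ⇒ num - X2 ⇒ num - num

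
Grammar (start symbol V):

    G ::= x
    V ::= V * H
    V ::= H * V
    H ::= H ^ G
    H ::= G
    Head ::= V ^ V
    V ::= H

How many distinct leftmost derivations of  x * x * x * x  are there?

Parse trees for x * x * x * x:
  [V [V [V [V [H [G x]]] * [H [G x]]] * [H [G x]]] * [H [G x]]]
  [V [V [V [H [G x]] * [V [H [G x]]]] * [H [G x]]] * [H [G x]]]
  [V [V [H [G x]] * [V [V [H [G x]]] * [H [G x]]]] * [H [G x]]]
  [V [V [H [G x]] * [V [H [G x]] * [V [H [G x]]]]] * [H [G x]]]
  [V [H [G x]] * [V [V [V [H [G x]]] * [H [G x]]] * [H [G x]]]]
  [V [H [G x]] * [V [V [H [G x]] * [V [H [G x]]]] * [H [G x]]]]
  [V [H [G x]] * [V [H [G x]] * [V [V [H [G x]]] * [H [G x]]]]]
  [V [H [G x]] * [V [H [G x]] * [V [H [G x]] * [V [H [G x]]]]]]

8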